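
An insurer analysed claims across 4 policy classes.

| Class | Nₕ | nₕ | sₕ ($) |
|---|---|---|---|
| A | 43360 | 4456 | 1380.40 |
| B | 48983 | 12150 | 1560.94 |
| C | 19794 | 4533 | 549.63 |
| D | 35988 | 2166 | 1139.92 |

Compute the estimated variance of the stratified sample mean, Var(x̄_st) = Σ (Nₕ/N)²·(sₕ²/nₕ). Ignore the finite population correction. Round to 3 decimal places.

N = 148125; Wₕ = Nₕ/N.
class A: (43360/148125)²·1380.40²/4456 = 36.642622
class B: (48983/148125)²·1560.94²/12150 = 21.929573
class C: (19794/148125)²·549.63²/4533 = 1.190051
class D: (35988/148125)²·1139.92²/2166 = 35.411881
Sum = 95.174126 → 95.174.

95.174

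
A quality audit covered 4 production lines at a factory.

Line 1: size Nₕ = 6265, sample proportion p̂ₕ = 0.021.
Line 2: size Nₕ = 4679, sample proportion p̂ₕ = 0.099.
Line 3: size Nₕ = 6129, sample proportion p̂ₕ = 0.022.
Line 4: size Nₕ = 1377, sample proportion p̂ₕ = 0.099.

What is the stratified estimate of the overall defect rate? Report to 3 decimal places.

0.047

N = 6265 + 4679 + 6129 + 1377 = 18450.
Overall proportion = Σ (Nₕ/N)·p̂ₕ.
Σ Nₕp̂ₕ = 131.565 + 463.221 + 134.838 + 136.323 = 865.947.
865.947 / 18450 = 0.04693... → 0.047.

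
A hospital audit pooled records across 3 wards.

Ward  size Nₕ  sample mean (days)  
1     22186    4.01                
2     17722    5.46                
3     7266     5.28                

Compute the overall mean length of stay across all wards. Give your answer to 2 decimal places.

x̄_st = (Σ Nₕx̄ₕ) / (Σ Nₕ) = (22186·4.01 + 17722·5.46 + 7266·5.28) / 47174
= 224092.46 / 47174 = 4.7503... → 4.75.

4.75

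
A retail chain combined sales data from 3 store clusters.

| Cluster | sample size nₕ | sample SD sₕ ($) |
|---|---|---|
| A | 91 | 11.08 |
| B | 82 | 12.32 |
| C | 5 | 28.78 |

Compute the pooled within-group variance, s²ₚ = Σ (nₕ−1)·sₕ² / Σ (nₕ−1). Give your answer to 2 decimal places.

152.32

A: (91−1)·11.08² = 90·122.7664 = 11048.976
B: (82−1)·12.32² = 81·151.7824 = 12294.3744
C: (5−1)·28.78² = 4·828.2884 = 3313.1536
Numerator = 26656.504; denominator = Σ(nₕ−1) = 175.
s²ₚ = 26656.504/175 = 152.3229... → 152.32.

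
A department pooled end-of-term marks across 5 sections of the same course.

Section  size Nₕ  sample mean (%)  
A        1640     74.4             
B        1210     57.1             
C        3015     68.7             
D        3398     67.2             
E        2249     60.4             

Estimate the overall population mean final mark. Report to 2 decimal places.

66.23

N = 1640 + 1210 + 3015 + 3398 + 2249 = 11512.
Weight each subgroup mean by Nₕ/N and sum.
Σ Nₕx̄ₕ = 1640·74.4 + 1210·57.1 + 3015·68.7 + 3398·67.2 + 2249·60.4 = 122016 + 69091 + 207130.5 + 228345.6 + 135839.6 = 762422.7.
Divide by N: 762422.7 / 11512 = 66.2285... → 66.23.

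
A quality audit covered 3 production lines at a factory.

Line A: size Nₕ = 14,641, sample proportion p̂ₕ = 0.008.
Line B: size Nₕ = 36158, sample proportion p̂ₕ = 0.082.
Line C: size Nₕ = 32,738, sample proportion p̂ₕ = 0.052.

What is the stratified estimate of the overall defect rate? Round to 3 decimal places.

0.057

Wₕ = Nₕ/N with N = 83537: 0.1753, 0.4328, 0.3919.
p̂_st = 0.1753·0.008 + 0.4328·0.082 + 0.3919·0.052 ≈ 0.05727... → 0.057.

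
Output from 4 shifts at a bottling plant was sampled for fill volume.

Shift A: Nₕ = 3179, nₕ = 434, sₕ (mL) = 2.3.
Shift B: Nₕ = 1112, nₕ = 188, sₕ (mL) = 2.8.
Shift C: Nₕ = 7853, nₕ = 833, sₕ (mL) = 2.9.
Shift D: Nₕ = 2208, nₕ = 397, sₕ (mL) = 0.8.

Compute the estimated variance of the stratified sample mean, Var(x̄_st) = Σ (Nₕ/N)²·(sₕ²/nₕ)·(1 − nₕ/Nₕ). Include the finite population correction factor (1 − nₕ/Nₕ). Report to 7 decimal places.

N = 14352; Wₕ = Nₕ/N.
shift A: (3179/14352)²·2.3²/434·(1 − 434/3179) = 0.0005163854
shift B: (1112/14352)²·2.8²/188·(1 − 188/1112) = 0.0002080224
shift C: (7853/14352)²·2.9²/833·(1 − 833/7853) = 0.0027020840
shift D: (2208/14352)²·0.8²/397·(1 − 397/2208) = 0.0000312955
Sum = 0.0034577874 → 0.0034578.

0.0034578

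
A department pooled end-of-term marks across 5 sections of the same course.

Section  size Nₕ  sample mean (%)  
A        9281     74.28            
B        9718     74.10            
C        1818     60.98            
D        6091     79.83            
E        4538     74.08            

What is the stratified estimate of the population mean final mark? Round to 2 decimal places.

74.50

N = 31446; weights Wₕ = Nₕ/N = (0.2951, 0.3090, 0.0578, 0.1937, 0.1443).
x̄_st = Σ Wₕ·x̄ₕ = 0.2951·74.28 + 0.3090·74.10 + 0.0578·60.98 + 0.1937·79.83 + 0.1443·74.08 ≈ 74.5016...
→ 74.50.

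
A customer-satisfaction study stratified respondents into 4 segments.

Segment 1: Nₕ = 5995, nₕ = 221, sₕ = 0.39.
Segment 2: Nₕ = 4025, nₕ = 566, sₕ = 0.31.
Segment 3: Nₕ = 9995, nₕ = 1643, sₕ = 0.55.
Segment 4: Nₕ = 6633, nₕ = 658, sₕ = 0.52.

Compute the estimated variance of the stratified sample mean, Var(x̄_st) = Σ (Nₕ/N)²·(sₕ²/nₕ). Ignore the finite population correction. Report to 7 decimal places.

0.0000901

N = 26648; Wₕ = Nₕ/N.
segment 1: (5995/26648)²·0.39²/221 = 0.0000348326
segment 2: (4025/26648)²·0.31²/566 = 0.0000038736
segment 3: (9995/26648)²·0.55²/1643 = 0.0000259015
segment 4: (6633/26648)²·0.52²/658 = 0.0000254608
Sum = 0.0000900684 → 0.0000901.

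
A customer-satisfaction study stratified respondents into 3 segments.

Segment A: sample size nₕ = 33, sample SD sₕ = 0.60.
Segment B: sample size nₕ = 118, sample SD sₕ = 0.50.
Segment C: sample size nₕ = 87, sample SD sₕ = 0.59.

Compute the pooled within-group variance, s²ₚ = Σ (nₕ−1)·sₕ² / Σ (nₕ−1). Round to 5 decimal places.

A: (33−1)·0.60² = 32·0.36 = 11.52
B: (118−1)·0.50² = 117·0.25 = 29.25
C: (87−1)·0.59² = 86·0.3481 = 29.9366
Numerator = 70.7066; denominator = Σ(nₕ−1) = 235.
s²ₚ = 70.7066/235 = 0.3008791... → 0.30088.

0.30088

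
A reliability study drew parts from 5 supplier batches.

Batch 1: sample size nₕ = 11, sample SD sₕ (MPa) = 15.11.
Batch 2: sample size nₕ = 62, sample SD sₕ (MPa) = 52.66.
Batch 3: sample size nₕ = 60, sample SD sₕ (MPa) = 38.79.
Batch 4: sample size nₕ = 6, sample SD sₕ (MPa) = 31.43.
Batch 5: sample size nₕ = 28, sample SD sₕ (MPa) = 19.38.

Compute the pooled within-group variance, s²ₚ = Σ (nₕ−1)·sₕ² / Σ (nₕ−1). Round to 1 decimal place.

1: (11−1)·15.11² = 10·228.3121 = 2283.121
2: (62−1)·52.66² = 61·2773.0756 = 169157.6116
3: (60−1)·38.79² = 59·1504.6641 = 88775.1819
4: (6−1)·31.43² = 5·987.8449 = 4939.2245
5: (28−1)·19.38² = 27·375.5844 = 10140.7788
Numerator = 275295.9178; denominator = Σ(nₕ−1) = 162.
s²ₚ = 275295.9178/162 = 1699.358... → 1699.4.

1699.4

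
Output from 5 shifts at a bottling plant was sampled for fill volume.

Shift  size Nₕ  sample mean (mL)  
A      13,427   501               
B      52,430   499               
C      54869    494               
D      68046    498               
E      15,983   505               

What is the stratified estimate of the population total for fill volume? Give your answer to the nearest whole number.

101953106

A: 13427·501 = 6726927
B: 52430·499 = 26162570
C: 54869·494 = 27105286
D: 68046·498 = 33886908
E: 15983·505 = 8071415
τ̂ = Σ Nₕx̄ₕ = 101953106.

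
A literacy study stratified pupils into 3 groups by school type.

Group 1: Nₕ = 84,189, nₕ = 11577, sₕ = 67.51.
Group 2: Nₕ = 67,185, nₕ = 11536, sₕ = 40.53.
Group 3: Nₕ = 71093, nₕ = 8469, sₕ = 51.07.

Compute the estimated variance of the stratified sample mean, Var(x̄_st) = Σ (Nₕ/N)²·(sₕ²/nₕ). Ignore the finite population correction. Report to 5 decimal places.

N = 222467. Term for each stratum: Wₕ²sₕ²/nₕ.
Var(x̄_st) = 0.05637930 + 0.01298708 + 0.03145010 = 0.10081648 → 0.10082.

0.10082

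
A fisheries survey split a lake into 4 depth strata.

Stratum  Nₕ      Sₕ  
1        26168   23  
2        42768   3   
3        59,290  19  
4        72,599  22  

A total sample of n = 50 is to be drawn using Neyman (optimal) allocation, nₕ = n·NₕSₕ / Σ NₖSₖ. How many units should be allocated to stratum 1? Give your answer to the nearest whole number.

9

1: NₕSₕ = 26168·23 = 601864
2: NₕSₕ = 42768·3 = 128304
3: NₕSₕ = 59290·19 = 1126510
4: NₕSₕ = 72599·22 = 1597178
Σ NₕSₕ = 3453856.
n_1 = 50·601864/3453856 = 8.713... → 9.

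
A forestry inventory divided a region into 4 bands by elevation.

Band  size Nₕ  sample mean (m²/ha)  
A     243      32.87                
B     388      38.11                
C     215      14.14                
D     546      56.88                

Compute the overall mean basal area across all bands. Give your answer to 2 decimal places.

40.86

N = 1392; weights Wₕ = Nₕ/N = (0.1746, 0.2787, 0.1545, 0.3922).
x̄_st = Σ Wₕ·x̄ₕ = 0.1746·32.87 + 0.2787·38.11 + 0.1545·14.14 + 0.3922·56.88 ≈ 40.8554...
→ 40.86.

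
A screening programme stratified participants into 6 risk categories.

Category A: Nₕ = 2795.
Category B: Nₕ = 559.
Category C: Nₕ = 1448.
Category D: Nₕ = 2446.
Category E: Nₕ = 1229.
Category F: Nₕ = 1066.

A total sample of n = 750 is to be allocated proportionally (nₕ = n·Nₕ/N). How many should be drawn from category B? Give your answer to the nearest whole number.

Share of category B = 559/9543 = 0.05858.
Allocate 750 × 0.05858 = 43.933... → 44.

44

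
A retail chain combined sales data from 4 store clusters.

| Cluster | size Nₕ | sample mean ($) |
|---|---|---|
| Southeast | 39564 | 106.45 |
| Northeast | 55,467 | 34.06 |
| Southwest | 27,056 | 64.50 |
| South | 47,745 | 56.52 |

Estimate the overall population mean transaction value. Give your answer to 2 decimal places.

N = 169832; weights Wₕ = Nₕ/N = (0.2330, 0.3266, 0.1593, 0.2811).
x̄_st = Σ Wₕ·x̄ₕ = 0.2330·106.45 + 0.3266·34.06 + 0.1593·64.50 + 0.2811·56.52 ≈ 62.0876...
→ 62.09.

62.09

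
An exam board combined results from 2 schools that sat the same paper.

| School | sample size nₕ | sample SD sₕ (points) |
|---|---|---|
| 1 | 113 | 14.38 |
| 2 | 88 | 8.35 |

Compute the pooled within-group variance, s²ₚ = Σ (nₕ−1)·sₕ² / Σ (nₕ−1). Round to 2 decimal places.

146.86

1: (113−1)·14.38² = 112·206.7844 = 23159.8528
2: (88−1)·8.35² = 87·69.7225 = 6065.8575
Numerator = 29225.7103; denominator = Σ(nₕ−1) = 199.
s²ₚ = 29225.7103/199 = 146.8629... → 146.86.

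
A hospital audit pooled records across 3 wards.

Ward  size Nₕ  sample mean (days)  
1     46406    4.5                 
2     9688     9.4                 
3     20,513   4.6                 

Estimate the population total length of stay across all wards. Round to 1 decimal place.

394254.0

1: 46406·4.5 = 208827
2: 9688·9.4 = 91067.2
3: 20513·4.6 = 94359.8
τ̂ = Σ Nₕx̄ₕ = 394254.0.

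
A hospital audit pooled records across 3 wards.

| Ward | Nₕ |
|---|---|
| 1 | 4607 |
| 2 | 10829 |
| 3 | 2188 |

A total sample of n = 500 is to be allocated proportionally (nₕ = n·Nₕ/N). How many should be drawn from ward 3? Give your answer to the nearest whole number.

62

N = 4607 + 10829 + 2188 = 17624.
n_3 = 500·2188/17624 = 62.074... → 62.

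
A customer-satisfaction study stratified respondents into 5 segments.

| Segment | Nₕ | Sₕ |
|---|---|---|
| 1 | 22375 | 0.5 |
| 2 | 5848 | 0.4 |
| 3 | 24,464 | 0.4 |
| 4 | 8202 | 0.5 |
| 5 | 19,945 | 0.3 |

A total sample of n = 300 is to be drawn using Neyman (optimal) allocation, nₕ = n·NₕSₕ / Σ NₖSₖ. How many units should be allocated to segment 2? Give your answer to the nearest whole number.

21

Σ NₕSₕ = 22375·0.5 + 5848·0.4 + 24464·0.4 + 8202·0.5 + 19945·0.3 = 33396.8.
Share for 2: 2339.2/33396.8 = 0.07004.
n_2 = 300 × 0.07004 = 21.013... → 21.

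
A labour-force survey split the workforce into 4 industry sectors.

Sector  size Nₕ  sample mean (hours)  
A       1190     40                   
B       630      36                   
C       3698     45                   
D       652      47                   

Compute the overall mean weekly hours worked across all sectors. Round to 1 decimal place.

43.3

x̄_st = (Σ Nₕx̄ₕ) / (Σ Nₕ) = (1190·40 + 630·36 + 3698·45 + 652·47) / 6170
= 267334 / 6170 = 43.328... → 43.3.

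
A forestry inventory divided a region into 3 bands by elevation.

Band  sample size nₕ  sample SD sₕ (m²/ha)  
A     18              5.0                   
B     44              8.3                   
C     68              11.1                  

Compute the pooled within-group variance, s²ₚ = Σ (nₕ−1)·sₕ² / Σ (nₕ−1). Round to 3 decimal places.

Degrees of freedom: 17 + 43 + 67 = 127.
Σ(nₕ−1)sₕ² = 17·25 + 43·68.89 + 67·123.21 = 11642.34.
s²ₚ = 11642.34 / 127 = 91.67197... → 91.672.

91.672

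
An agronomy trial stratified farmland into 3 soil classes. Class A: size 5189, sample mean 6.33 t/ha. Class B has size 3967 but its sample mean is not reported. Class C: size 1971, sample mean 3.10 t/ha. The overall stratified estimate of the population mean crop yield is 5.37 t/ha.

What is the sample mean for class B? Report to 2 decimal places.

N = 5189 + 3967 + 1971 = 11127.
Overall total = μ·N = 5.37·11127 = 59751.99.
Subtract the known strata: 5189·6.33 + 1971·3.10 = 38956.47.
Remaining total for class B: 59751.99 − 38956.47 = 20795.52.
Divide by its size: 20795.52 / 3967 = 5.2421... → 5.24.

5.24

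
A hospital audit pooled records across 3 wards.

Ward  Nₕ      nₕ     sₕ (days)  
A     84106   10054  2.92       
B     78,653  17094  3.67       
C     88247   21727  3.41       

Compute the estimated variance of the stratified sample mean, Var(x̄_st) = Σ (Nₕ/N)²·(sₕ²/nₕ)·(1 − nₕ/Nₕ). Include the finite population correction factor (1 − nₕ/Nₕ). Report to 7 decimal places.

N = 251006. Term for each stratum: Wₕ²sₕ²/nₕ·(1−nₕ/Nₕ).
Var(x̄_st) = 0.0000838344 + 0.0000605518 + 0.0000498647 = 0.0001942509 → 0.0001943.

0.0001943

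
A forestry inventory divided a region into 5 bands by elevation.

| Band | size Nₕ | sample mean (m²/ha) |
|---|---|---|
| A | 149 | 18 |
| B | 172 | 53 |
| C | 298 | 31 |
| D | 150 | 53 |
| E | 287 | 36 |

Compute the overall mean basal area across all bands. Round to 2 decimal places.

37.23

N = 149 + 172 + 298 + 150 + 287 = 1056.
Overall mean = Σ (Nₕ/N)·x̄ₕ — weight by population share, not a simple average.
Σ Nₕx̄ₕ = 149·18 + 172·53 + 298·31 + 150·53 + 287·36 = 2682 + 9116 + 9238 + 7950 + 10332 = 39318.
Divide by N: 39318 / 1056 = 37.2330... → 37.23.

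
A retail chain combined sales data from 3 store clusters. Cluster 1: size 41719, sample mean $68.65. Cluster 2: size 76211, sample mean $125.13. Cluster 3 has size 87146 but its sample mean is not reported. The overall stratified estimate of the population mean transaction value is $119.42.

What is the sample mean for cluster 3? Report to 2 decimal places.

N = 41719 + 76211 + 87146 = 205076.
Overall total = μ·N = 119.42·205076 = 24490175.92.
Subtract the known strata: 41719·68.65 + 76211·125.13 = 12400291.78.
Remaining total for cluster 3: 24490175.92 − 12400291.78 = 12089884.14.
Divide by its size: 12089884.14 / 87146 = 138.7314... → 138.73.

138.73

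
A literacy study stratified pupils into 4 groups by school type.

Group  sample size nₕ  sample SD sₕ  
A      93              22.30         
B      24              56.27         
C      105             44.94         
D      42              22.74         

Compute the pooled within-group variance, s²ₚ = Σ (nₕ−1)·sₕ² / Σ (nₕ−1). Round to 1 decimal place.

Degrees of freedom: 92 + 23 + 104 + 41 = 260.
Σ(nₕ−1)sₕ² = 92·497.29 + 23·3166.3129 + 104·2019.6036 + 41·517.1076 = 349816.0627.
s²ₚ = 349816.0627 / 260 = 1345.446... → 1345.4.

1345.4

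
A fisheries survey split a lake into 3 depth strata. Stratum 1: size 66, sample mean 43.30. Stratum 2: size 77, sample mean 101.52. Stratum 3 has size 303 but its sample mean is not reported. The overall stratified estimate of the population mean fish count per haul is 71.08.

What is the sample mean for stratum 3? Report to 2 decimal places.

N = 66 + 77 + 303 = 446.
Overall total = μ·N = 71.08·446 = 31701.68.
Subtract the known strata: 66·43.30 + 77·101.52 = 10674.84.
Remaining total for stratum 3: 31701.68 − 10674.84 = 21026.84.
Divide by its size: 21026.84 / 303 = 69.3955... → 69.40.

69.40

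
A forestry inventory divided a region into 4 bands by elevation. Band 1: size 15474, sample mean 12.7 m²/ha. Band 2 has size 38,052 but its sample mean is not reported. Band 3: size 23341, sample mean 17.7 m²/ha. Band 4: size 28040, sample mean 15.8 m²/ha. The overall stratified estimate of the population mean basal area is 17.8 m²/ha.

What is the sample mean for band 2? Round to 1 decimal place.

Σ Nₕx̄ₕ = N·μ, so 38052·x̄_2 = 104907·17.8 − (15474·12.7 + 23341·17.7 + 28040·15.8).
= 1867344.6 − 1052687.5 = 814657.1.
x̄_2 = 814657.1 / 38052 = 21.409... → 21.4.

21.4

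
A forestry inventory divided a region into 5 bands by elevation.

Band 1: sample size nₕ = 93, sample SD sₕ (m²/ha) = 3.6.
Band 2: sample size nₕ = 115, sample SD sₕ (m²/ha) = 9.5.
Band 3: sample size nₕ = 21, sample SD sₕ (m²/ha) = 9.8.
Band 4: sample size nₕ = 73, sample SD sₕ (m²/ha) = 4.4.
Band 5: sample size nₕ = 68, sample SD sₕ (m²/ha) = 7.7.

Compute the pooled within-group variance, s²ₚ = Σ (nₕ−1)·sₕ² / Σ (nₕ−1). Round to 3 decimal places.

51.419

Degrees of freedom: 92 + 114 + 20 + 72 + 67 = 365.
Σ(nₕ−1)sₕ² = 92·12.96 + 114·90.25 + 20·96.04 + 72·19.36 + 67·59.29 = 18767.97.
s²ₚ = 18767.97 / 365 = 51.41910... → 51.419.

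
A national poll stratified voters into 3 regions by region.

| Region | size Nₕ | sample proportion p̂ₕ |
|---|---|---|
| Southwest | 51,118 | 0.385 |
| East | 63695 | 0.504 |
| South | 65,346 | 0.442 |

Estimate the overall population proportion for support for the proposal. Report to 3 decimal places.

N = 51118 + 63695 + 65346 = 180159.
Overall proportion = Σ (Nₕ/N)·p̂ₕ.
Σ Nₕp̂ₕ = 19680.43 + 32102.28 + 28882.932 = 80665.642.
80665.642 / 180159 = 0.44775... → 0.448.

0.448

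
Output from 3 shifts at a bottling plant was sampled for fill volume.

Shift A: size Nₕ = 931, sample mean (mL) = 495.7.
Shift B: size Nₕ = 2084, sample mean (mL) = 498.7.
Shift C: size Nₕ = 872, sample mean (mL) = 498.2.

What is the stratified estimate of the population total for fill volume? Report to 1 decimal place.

A: 931·495.7 = 461496.7
B: 2084·498.7 = 1039290.8
C: 872·498.2 = 434430.4
τ̂ = Σ Nₕx̄ₕ = 1935217.9.

1935217.9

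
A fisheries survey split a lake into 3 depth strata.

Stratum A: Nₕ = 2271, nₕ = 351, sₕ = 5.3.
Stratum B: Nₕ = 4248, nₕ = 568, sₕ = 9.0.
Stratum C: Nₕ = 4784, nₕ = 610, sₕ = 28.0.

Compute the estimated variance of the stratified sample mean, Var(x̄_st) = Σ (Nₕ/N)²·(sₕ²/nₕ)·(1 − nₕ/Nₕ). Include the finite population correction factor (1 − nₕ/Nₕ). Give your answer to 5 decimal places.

0.22106

N = 11303; Wₕ = Nₕ/N.
stratum A: (2271/11303)²·5.3²/351·(1 − 351/2271) = 0.00273134
stratum B: (4248/11303)²·9.0²/568·(1 − 568/4248) = 0.01744944
stratum C: (4784/11303)²·28.0²/610·(1 − 610/4784) = 0.20088263
Sum = 0.22106341 → 0.22106.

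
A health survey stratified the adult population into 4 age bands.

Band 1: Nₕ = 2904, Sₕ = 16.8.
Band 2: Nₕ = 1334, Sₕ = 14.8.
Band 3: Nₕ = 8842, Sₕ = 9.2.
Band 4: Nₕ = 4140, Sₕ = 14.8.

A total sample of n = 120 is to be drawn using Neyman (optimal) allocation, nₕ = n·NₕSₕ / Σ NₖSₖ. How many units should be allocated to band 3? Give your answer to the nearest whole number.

46

1: NₕSₕ = 2904·16.8 = 48787.2
2: NₕSₕ = 1334·14.8 = 19743.2
3: NₕSₕ = 8842·9.2 = 81346.4
4: NₕSₕ = 4140·14.8 = 61272
Σ NₕSₕ = 211148.8.
n_3 = 120·81346.4/211148.8 = 46.231... → 46.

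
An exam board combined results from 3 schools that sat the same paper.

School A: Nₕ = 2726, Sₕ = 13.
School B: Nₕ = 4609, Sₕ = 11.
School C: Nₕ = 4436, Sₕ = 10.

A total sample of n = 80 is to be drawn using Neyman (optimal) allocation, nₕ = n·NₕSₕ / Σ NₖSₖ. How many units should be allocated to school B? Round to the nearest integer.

31

Σ NₕSₕ = 2726·13 + 4609·11 + 4436·10 = 130497.
Share for B: 50699/130497 = 0.38851.
n_B = 80 × 0.38851 = 31.081... → 31.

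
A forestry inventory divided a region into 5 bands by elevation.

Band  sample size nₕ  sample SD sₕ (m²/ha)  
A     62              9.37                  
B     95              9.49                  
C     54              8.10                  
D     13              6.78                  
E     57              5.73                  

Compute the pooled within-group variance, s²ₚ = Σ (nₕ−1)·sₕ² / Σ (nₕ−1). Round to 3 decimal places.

71.336

Degrees of freedom: 61 + 94 + 53 + 12 + 56 = 276.
Σ(nₕ−1)sₕ² = 61·87.7969 + 94·90.0601 + 53·65.61 + 12·45.9684 + 56·32.8329 = 19688.8535.
s²ₚ = 19688.8535 / 276 = 71.33643... → 71.336.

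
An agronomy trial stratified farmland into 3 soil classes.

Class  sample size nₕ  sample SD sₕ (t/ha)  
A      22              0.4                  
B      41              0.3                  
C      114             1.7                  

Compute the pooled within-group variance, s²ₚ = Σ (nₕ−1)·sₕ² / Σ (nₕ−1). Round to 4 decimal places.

A: (22−1)·0.4² = 21·0.16 = 3.36
B: (41−1)·0.3² = 40·0.09 = 3.6
C: (114−1)·1.7² = 113·2.89 = 326.57
Numerator = 333.53; denominator = Σ(nₕ−1) = 174.
s²ₚ = 333.53/174 = 1.916839... → 1.9168.

1.9168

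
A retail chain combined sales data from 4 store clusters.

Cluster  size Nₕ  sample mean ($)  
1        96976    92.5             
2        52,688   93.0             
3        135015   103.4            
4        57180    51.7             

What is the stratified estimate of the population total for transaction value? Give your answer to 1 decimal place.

30787021.0

Estimate total by summing Nₕ·x̄ₕ over strata.
96976·92.5 + 52688·93.0 + 135015·103.4 + 57180·51.7 = 8970280 + 4899984 + 13960551 + 2956206 = 30787021.0.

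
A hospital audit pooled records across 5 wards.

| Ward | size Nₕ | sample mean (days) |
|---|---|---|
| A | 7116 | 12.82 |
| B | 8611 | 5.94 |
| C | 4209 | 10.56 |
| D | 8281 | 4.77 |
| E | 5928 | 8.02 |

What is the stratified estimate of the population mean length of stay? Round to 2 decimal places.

N = 34145; weights Wₕ = Nₕ/N = (0.2084, 0.2522, 0.1233, 0.2425, 0.1736).
x̄_st = Σ Wₕ·x̄ₕ = 0.2084·12.82 + 0.2522·5.94 + 0.1233·10.56 + 0.2425·4.77 + 0.1736·8.02 ≈ 8.0207...
→ 8.02.

8.02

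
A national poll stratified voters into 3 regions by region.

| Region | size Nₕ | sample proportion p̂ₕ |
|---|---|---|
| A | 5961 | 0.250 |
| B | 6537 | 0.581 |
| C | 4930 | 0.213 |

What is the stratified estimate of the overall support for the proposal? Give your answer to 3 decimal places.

0.364

Wₕ = Nₕ/N with N = 17428: 0.3420, 0.3751, 0.2829.
p̂_st = 0.3420·0.250 + 0.3751·0.581 + 0.2829·0.213 ≈ 0.36369... → 0.364.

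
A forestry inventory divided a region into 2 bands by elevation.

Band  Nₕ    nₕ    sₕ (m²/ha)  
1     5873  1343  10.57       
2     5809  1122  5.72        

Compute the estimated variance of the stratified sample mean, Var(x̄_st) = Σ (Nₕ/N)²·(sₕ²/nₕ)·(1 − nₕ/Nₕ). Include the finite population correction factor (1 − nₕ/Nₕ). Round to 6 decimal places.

N = 11682. Term for each stratum: Wₕ²sₕ²/nₕ·(1−nₕ/Nₕ).
Var(x̄_st) = 0.016218017 + 0.005817831 = 0.022035849 → 0.022036.

0.022036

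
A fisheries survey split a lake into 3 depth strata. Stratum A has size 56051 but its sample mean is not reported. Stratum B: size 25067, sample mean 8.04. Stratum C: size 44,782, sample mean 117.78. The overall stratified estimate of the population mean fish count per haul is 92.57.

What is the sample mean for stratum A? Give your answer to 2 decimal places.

110.23

N = 56051 + 25067 + 44782 = 125900.
Overall total = μ·N = 92.57·125900 = 11654563.
Subtract the known strata: 25067·8.04 + 44782·117.78 = 5475962.64.
Remaining total for stratum A: 11654563 − 5475962.64 = 6178600.36.
Divide by its size: 6178600.36 / 56051 = 110.2318... → 110.23.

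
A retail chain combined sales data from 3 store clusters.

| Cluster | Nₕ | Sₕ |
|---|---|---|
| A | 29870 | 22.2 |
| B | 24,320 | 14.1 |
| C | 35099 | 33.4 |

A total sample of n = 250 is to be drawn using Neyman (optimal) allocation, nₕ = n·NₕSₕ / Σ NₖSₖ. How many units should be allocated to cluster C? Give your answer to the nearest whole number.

135

Σ NₕSₕ = 29870·22.2 + 24320·14.1 + 35099·33.4 = 2178332.6.
Share for C: 1172306.6/2178332.6 = 0.53817.
n_C = 250 × 0.53817 = 134.542... → 135.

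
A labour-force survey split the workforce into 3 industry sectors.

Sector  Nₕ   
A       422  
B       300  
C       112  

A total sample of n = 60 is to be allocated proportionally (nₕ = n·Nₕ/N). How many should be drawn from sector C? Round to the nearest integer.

Share of sector C = 112/834 = 0.13429.
Allocate 60 × 0.13429 = 8.058... → 8.

8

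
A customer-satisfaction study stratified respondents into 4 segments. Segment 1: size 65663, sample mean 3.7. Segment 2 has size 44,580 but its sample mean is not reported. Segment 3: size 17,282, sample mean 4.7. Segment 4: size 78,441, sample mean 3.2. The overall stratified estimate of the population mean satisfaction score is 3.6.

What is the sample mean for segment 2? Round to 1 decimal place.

3.7

N = 65663 + 44580 + 17282 + 78441 = 205966.
Overall total = μ·N = 3.6·205966 = 741477.6.
Subtract the known strata: 65663·3.7 + 17282·4.7 + 78441·3.2 = 575189.7.
Remaining total for segment 2: 741477.6 − 575189.7 = 166287.9.
Divide by its size: 166287.9 / 44580 = 3.730... → 3.7.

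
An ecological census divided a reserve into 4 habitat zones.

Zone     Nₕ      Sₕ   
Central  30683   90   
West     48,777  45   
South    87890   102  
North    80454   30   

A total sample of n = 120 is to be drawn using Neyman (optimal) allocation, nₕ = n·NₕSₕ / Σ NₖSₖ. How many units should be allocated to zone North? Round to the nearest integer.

Σ NₕSₕ = 30683·90 + 48777·45 + 87890·102 + 80454·30 = 16334835.
Share for North: 2413620/16334835 = 0.14776.
n_North = 120 × 0.14776 = 17.731... → 18.

18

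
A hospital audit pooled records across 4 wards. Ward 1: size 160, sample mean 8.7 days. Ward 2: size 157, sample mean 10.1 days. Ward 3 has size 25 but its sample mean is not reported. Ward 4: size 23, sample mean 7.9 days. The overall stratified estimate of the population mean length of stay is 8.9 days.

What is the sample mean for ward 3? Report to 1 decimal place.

N = 160 + 157 + 25 + 23 = 365.
Overall total = μ·N = 8.9·365 = 3248.5.
Subtract the known strata: 160·8.7 + 157·10.1 + 23·7.9 = 3159.4.
Remaining total for ward 3: 3248.5 − 3159.4 = 89.1.
Divide by its size: 89.1 / 25 = 3.564 → 3.6.

3.6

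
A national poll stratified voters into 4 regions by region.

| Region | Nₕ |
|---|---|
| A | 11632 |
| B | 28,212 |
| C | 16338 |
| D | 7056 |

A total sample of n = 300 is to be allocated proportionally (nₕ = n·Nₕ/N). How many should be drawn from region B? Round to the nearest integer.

N = 11632 + 28212 + 16338 + 7056 = 63238.
n_B = 300·28212/63238 = 133.837... → 134.

134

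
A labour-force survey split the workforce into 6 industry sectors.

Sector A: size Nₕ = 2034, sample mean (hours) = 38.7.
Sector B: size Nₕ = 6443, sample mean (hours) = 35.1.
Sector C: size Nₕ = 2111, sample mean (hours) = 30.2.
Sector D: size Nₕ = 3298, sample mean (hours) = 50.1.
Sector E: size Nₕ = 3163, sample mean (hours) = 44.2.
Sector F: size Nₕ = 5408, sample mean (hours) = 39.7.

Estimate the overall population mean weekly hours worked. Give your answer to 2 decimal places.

x̄_st = (Σ Nₕx̄ₕ) / (Σ Nₕ) = (2034·38.7 + 6443·35.1 + 2111·30.2 + 3298·50.1 + 3163·44.2 + 5408·39.7) / 22457
= 888349.3 / 22457 = 39.5578... → 39.56.

39.56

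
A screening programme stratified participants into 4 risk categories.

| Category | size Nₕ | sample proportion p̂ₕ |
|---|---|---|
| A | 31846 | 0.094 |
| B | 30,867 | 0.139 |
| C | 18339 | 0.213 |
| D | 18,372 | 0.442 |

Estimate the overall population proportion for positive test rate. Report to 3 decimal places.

0.194

N = 31846 + 30867 + 18339 + 18372 = 99424.
Overall proportion = Σ (Nₕ/N)·p̂ₕ.
Σ Nₕp̂ₕ = 2993.524 + 4290.513 + 3906.207 + 8120.424 = 19310.668.
19310.668 / 99424 = 0.19423... → 0.194.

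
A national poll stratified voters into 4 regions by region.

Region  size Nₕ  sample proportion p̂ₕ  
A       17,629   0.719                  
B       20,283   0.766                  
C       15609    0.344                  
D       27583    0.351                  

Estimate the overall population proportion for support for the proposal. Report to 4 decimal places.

N = 17629 + 20283 + 15609 + 27583 = 81104.
Overall proportion = Σ (Nₕ/N)·p̂ₕ.
Σ Nₕp̂ₕ = 12675.251 + 15536.778 + 5369.496 + 9681.633 = 43263.158.
43263.158 / 81104 = 0.533428... → 0.5334.

0.5334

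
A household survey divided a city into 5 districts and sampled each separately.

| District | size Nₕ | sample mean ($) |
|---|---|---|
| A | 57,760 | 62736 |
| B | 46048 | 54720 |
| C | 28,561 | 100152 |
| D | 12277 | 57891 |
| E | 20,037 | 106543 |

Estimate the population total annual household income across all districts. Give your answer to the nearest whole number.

A: 57760·62736 = 3623631360
B: 46048·54720 = 2519746560
C: 28561·100152 = 2860441272
D: 12277·57891 = 710727807
E: 20037·106543 = 2134802091
τ̂ = Σ Nₕx̄ₕ = 11849349090.

11849349090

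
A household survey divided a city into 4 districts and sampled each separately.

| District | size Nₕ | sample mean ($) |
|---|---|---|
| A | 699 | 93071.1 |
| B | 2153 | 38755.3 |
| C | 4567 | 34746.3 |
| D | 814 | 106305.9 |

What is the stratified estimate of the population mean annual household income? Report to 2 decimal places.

47821.72

N = 699 + 2153 + 4567 + 814 = 8233.
Weight each subgroup mean by Nₕ/N and sum.
Σ Nₕx̄ₕ = 699·93071.1 + 2153·38755.3 + 4567·34746.3 + 814·106305.9 = 65056698.9 + 83440160.9 + 158686352.1 + 86533002.6 = 393716214.5.
Divide by N: 393716214.5 / 8233 = 47821.7192... → 47821.72.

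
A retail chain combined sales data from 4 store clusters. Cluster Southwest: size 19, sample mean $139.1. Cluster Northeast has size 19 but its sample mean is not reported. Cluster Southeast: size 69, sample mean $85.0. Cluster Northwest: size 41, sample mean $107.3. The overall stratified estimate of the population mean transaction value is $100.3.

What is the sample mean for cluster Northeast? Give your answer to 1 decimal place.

102.0

N = 19 + 19 + 69 + 41 = 148.
Overall total = μ·N = 100.3·148 = 14844.4.
Subtract the known strata: 19·139.1 + 69·85.0 + 41·107.3 = 12907.2.
Remaining total for cluster Northeast: 14844.4 − 12907.2 = 1937.2.
Divide by its size: 1937.2 / 19 = 101.958... → 102.0.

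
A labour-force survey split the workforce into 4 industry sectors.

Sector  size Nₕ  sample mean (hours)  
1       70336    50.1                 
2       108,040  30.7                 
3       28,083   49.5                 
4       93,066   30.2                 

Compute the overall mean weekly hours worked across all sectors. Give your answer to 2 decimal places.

36.86

N = 70336 + 108040 + 28083 + 93066 = 299525.
The stratified mean weights each stratum mean by its population share Nₕ/N.
Σ Nₕx̄ₕ = 70336·50.1 + 108040·30.7 + 28083·49.5 + 93066·30.2 = 3523833.6 + 3316828 + 1390108.5 + 2810593.2 = 11041363.3.
Divide by N: 11041363.3 / 299525 = 36.8629... → 36.86.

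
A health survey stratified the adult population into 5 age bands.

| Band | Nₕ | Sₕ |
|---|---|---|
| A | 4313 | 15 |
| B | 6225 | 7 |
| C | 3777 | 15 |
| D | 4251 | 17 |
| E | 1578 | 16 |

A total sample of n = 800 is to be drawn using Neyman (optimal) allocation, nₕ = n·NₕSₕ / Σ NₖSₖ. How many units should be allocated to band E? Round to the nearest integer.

77

Σ NₕSₕ = 4313·15 + 6225·7 + 3777·15 + 4251·17 + 1578·16 = 262440.
Share for E: 25248/262440 = 0.09620.
n_E = 800 × 0.09620 = 76.964... → 77.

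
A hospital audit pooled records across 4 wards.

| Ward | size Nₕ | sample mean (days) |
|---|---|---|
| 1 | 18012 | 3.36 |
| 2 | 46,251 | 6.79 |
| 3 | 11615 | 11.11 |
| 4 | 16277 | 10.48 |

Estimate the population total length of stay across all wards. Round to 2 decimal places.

1: 18012·3.36 = 60520.32
2: 46251·6.79 = 314044.29
3: 11615·11.11 = 129042.65
4: 16277·10.48 = 170582.96
τ̂ = Σ Nₕx̄ₕ = 674190.22.

674190.22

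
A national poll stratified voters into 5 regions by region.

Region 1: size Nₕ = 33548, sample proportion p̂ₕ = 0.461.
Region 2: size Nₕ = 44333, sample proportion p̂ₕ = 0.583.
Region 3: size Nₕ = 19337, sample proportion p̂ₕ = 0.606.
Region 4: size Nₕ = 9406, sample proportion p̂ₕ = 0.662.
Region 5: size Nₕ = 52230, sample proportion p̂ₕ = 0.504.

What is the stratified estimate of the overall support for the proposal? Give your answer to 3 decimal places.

N = 33548 + 44333 + 19337 + 9406 + 52230 = 158854.
Overall proportion = Σ (Nₕ/N)·p̂ₕ.
Σ Nₕp̂ₕ = 15465.628 + 25846.139 + 11718.222 + 6226.772 + 26323.92 = 85580.681.
85580.681 / 158854 = 0.53874... → 0.539.

0.539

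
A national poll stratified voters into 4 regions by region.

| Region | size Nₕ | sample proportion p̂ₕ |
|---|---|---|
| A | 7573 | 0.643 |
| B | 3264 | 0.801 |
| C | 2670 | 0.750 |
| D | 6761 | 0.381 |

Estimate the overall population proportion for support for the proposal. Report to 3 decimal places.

0.595

Wₕ = Nₕ/N with N = 20268: 0.3736, 0.1610, 0.1317, 0.3336.
p̂_st = 0.3736·0.643 + 0.1610·0.801 + 0.1317·0.750 + 0.3336·0.381 ≈ 0.59514... → 0.595.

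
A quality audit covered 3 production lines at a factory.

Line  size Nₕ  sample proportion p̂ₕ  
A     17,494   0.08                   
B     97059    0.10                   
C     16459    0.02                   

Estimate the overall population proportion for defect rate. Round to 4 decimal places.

N = 17494 + 97059 + 16459 = 131012.
Overall proportion = Σ (Nₕ/N)·p̂ₕ.
Σ Nₕp̂ₕ = 1399.52 + 9705.9 + 329.18 = 11434.6.
11434.6 / 131012 = 0.087279... → 0.0873.

0.0873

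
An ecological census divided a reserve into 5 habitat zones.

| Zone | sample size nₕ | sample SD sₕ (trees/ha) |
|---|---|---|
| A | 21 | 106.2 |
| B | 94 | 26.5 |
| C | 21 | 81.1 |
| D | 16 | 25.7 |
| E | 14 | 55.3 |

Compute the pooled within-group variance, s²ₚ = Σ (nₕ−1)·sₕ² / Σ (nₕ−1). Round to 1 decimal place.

2932.2

A: (21−1)·106.2² = 20·11278.44 = 225568.8
B: (94−1)·26.5² = 93·702.25 = 65309.25
C: (21−1)·81.1² = 20·6577.21 = 131544.2
D: (16−1)·25.7² = 15·660.49 = 9907.35
E: (14−1)·55.3² = 13·3058.09 = 39755.17
Numerator = 472084.77; denominator = Σ(nₕ−1) = 161.
s²ₚ = 472084.77/161 = 2932.204... → 2932.2.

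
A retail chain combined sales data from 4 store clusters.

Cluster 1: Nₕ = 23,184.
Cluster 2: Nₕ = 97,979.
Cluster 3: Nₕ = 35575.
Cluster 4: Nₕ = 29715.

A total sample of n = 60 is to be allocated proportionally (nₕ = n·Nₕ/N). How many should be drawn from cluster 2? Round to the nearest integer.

Share of cluster 2 = 97979/186453 = 0.52549.
Allocate 60 × 0.52549 = 31.529... → 32.

32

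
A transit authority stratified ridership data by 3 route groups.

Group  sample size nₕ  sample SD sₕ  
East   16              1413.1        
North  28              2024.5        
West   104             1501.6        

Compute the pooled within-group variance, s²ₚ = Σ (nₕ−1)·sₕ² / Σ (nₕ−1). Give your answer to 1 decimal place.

2571445.8

East: (16−1)·1413.1² = 15·1996851.61 = 29952774.15
North: (28−1)·2024.5² = 27·4098600.25 = 110662206.75
West: (104−1)·1501.6² = 103·2254802.56 = 232244663.68
Numerator = 372859644.58; denominator = Σ(nₕ−1) = 145.
s²ₚ = 372859644.58/145 = 2571445.825... → 2571445.8.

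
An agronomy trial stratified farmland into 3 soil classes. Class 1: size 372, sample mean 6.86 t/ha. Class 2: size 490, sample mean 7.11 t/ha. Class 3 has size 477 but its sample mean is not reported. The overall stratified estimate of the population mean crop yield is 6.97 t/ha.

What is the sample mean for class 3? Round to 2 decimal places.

6.91

N = 372 + 490 + 477 = 1339.
Overall total = μ·N = 6.97·1339 = 9332.83.
Subtract the known strata: 372·6.86 + 490·7.11 = 6035.82.
Remaining total for class 3: 9332.83 − 6035.82 = 3297.01.
Divide by its size: 3297.01 / 477 = 6.9120... → 6.91.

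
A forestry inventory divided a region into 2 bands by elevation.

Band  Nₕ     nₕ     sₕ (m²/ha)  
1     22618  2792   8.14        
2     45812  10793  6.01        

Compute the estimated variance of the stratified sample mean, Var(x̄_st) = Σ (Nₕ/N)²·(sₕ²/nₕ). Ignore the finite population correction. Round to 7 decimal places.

N = 68430. Term for each stratum: Wₕ²sₕ²/nₕ.
Var(x̄_st) = 0.0025926788 + 0.0014999341 = 0.0040926129 → 0.0040926.

0.0040926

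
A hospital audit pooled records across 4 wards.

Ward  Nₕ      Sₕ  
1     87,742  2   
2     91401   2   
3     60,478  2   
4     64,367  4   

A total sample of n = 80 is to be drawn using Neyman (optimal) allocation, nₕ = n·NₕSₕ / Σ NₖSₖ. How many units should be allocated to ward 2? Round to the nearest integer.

20

Σ NₕSₕ = 87742·2 + 91401·2 + 60478·2 + 64367·4 = 736710.
Share for 2: 182802/736710 = 0.24813.
n_2 = 80 × 0.24813 = 19.851... → 20.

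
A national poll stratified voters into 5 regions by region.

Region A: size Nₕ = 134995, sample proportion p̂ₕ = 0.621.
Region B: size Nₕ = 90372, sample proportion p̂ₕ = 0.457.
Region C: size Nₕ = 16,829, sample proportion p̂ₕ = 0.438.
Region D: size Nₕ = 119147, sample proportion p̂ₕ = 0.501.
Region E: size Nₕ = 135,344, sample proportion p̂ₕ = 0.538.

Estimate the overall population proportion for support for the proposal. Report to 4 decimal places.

0.5336

Wₕ = Nₕ/N with N = 496687: 0.2718, 0.1819, 0.0339, 0.2399, 0.2725.
p̂_st = 0.2718·0.621 + 0.1819·0.457 + 0.0339·0.438 + 0.2399·0.501 + 0.2725·0.538 ≈ 0.533557... → 0.5336.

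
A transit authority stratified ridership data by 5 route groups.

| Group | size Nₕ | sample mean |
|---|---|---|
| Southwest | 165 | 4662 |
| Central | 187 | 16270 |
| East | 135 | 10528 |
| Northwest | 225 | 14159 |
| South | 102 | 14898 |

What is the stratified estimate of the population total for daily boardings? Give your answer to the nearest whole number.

Population total = Σ Nₕ·x̄ₕ (each stratum's size times its mean).
165·4662 + 187·16270 + 135·10528 + 225·14159 + 102·14898 = 769230 + 3042490 + 1421280 + 3185775 + 1519596 = 9938371.

9938371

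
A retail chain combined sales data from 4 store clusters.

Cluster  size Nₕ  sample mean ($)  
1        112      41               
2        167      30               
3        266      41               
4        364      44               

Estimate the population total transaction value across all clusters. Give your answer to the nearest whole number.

36524

1: 112·41 = 4592
2: 167·30 = 5010
3: 266·41 = 10906
4: 364·44 = 16016
τ̂ = Σ Nₕx̄ₕ = 36524.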